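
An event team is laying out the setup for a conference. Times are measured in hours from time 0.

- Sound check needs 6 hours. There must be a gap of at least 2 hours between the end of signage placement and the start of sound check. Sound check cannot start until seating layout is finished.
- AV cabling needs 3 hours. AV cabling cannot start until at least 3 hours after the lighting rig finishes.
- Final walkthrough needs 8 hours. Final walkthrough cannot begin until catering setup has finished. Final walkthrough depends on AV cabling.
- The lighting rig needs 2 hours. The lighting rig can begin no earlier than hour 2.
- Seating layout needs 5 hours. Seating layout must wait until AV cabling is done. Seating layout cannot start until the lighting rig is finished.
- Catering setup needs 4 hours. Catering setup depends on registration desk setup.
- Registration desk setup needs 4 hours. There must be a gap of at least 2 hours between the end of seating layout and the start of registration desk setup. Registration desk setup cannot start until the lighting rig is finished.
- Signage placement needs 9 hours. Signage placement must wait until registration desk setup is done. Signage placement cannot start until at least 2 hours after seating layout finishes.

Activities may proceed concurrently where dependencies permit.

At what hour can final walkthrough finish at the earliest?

After its own release at hour 2, the lighting rig can start at hour 2 and finishes at hour 4.
After the lighting rig (finishes hour 4, plus 3-hour gap → hour 7), AV cabling can start at hour 7 and finishes at hour 10.
Seating layout needs all of AV cabling (finishes hour 10); the lighting rig (finishes hour 4). That puts its earliest start at hour 10; it finishes at 10 + 5 = hour 15.
Registration desk setup has to wait for seating layout (finishes hour 15, plus 2-hour gap → hour 17); the lighting rig (finishes hour 4). The latest of these is hour 17, so registration desk setup runs hour 17 to 17 + 4 = hour 21.
After registration desk setup (finishes hour 21), catering setup can start at hour 21 and finishes at hour 25.
Final walkthrough needs all of catering setup (finishes hour 25); AV cabling (finishes hour 10). That puts its earliest start at hour 25; it finishes at 25 + 8 = hour 33.

33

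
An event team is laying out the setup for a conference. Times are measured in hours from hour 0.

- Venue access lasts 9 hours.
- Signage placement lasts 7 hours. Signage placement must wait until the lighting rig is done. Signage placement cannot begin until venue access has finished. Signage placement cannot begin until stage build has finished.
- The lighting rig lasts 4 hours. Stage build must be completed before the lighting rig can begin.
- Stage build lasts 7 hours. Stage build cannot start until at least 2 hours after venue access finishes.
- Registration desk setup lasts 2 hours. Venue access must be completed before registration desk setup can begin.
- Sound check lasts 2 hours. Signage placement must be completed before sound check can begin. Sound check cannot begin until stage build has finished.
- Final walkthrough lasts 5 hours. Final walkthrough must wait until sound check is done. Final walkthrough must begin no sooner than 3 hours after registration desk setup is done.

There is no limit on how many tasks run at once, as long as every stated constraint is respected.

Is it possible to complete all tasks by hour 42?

Nothing blocks venue access, so it runs from hour 0 to hour 9.
After venue access (finishes hour 9), registration desk setup can start at hour 9 and finishes at hour 11.
Stage build cannot begin until venue access (finishes hour 9, plus 2-hour gap → hour 11). It runs from hour 11 to 11 + 7 = hour 18.
The lighting rig cannot begin until stage build (finishes hour 18). It runs from hour 18 to 18 + 4 = hour 22.
Signage placement needs all of the lighting rig (finishes hour 22); venue access (finishes hour 9); stage build (finishes hour 18). That puts its earliest start at hour 22; it finishes at 22 + 7 = hour 29.
Sound check needs all of signage placement (finishes hour 29); stage build (finishes hour 18). That puts its earliest start at hour 29; it finishes at 29 + 2 = hour 31.
Final walkthrough needs all of sound check (finishes hour 31); registration desk setup (finishes hour 11, plus 3-hour gap → hour 14). That puts its earliest start at hour 31; it finishes at 31 + 5 = hour 36.
Every task is finished by hour 36, which is no later than the deadline of 42, so the schedule is feasible.

Yes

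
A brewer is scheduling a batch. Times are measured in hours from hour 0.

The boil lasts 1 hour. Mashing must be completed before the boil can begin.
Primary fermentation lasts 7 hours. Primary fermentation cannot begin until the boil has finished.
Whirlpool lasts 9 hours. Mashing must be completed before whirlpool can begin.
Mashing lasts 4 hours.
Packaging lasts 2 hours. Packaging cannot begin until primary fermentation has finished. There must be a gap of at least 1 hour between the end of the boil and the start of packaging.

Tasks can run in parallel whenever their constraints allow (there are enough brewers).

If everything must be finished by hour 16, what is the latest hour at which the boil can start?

6

Packaging has no dependents, so it just needs to finish by hour 16. Starting by 16 − 2 = hour 14 achieves that.
Primary fermentation feeds into packaging (must start by hour 14); so primary fermentation must finish by hour 14 and therefore start by hour 7.
The boil feeds primary fermentation (must start by hour 7); packaging (must start by hour 14, minus 1-hour gap → hour 13). Taking the minimum, the boil must finish by hour 7 and start by 7 − 1 = hour 6.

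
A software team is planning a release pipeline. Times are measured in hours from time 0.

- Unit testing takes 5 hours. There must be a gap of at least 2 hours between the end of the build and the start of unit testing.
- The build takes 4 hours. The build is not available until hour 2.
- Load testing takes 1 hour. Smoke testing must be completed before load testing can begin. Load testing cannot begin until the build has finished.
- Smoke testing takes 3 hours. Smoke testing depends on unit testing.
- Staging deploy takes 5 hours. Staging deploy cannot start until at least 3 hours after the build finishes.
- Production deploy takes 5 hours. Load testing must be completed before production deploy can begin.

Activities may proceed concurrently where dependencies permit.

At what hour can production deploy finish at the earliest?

22

The build cannot begin until its own release at hour 2. It runs from hour 2 to 2 + 4 = hour 6.
After the build (finishes hour 6, plus 2-hour gap → hour 8), unit testing can start at hour 8 and finishes at hour 13.
Smoke testing cannot begin until unit testing (finishes hour 13). It runs from hour 13 to 13 + 3 = hour 16.
For load testing: smoke testing (finishes hour 16); the build (finishes hour 6). Taking the maximum gives a start of hour 16, and it finishes at 16 + 1 = hour 17.
Production deploy waits on load testing (finishes hour 17), so it starts at hour 17 and finishes at 17 + 5 = hour 22.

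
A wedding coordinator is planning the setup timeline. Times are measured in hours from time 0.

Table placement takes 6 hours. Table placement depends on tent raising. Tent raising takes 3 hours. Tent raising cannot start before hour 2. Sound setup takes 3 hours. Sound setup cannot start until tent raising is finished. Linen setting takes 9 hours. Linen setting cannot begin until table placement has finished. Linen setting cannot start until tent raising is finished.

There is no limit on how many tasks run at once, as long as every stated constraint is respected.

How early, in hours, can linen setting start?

After its own release at hour 2, tent raising can start at hour 2 and finishes at hour 5.
Table placement waits on tent raising (finishes hour 5), so it starts at hour 5 and finishes at 5 + 6 = hour 11.
Linen setting waits on table placement (finishes hour 11); tent raising (finishes hour 5). The latest of these is hour 11, which is the earliest linen setting can start.

11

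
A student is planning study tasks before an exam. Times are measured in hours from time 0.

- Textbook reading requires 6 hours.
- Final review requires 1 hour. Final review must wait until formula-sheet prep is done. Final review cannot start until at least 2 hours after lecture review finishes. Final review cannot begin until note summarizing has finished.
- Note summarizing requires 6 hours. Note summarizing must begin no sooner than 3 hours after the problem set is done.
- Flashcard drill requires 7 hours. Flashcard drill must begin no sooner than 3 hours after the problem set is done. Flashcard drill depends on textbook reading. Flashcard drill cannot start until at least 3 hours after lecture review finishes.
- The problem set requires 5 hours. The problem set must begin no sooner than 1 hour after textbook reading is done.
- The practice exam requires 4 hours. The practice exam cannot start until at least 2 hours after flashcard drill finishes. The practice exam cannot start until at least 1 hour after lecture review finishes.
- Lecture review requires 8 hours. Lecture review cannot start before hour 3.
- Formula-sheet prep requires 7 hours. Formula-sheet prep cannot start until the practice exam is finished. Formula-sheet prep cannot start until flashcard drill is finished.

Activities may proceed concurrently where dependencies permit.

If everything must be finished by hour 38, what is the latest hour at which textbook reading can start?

2

Final review must finish by hour 38; it takes 1 hour, so it must start by 38 − 1 = hour 37.
Formula-sheet prep must finish before final review (must start by hour 37). With a 7-hour duration, formula-sheet prep must start by 37 − 7 = hour 30.
The practice exam must finish before formula-sheet prep (must start by hour 30). With a 4-hour duration, the practice exam must start by 30 − 4 = hour 26.
Flashcard drill feeds the practice exam (must start by hour 26, minus 2-hour gap → hour 24); formula-sheet prep (must start by hour 30). Taking the minimum, flashcard drill must finish by hour 24 and start by 24 − 7 = hour 17.
Note summarizing has to be done before final review (must start by hour 37). That means finishing by hour 37, i.e. starting by 37 − 6 = hour 31.
The problem set must finish in time for flashcard drill (must start by hour 17, minus 3-hour gap → hour 14); note summarizing (must start by hour 31, minus 3-hour gap → hour 28). The tightest is hour 14, so the problem set must start by 14 − 5 = hour 9.
For textbook reading: the problem set (must start by hour 9, minus 1-hour gap → hour 8); flashcard drill (must start by hour 17). The most restrictive is hour 8; with a 6-hour duration, textbook reading must start by hour 2.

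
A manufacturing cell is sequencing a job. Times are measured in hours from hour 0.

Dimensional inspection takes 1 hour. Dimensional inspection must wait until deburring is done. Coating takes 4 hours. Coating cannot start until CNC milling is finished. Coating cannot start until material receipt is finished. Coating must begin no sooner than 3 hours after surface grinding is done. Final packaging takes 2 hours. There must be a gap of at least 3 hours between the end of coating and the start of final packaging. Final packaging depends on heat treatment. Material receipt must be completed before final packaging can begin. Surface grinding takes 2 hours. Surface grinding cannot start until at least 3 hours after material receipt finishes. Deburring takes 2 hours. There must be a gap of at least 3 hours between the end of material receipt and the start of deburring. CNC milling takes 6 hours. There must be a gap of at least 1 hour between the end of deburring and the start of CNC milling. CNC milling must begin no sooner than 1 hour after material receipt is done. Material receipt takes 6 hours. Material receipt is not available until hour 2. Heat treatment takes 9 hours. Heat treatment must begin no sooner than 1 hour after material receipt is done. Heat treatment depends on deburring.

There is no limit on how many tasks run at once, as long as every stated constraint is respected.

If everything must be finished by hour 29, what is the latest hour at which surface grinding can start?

15

Nothing follows final packaging; the deadline of hour 29 is its only limit. It must start by 29 − 2 = hour 27.
Since final packaging (must start by hour 27, minus 3-hour gap → hour 24) depends on it, coating must finish by hour 24. Backing off its 4-hour duration gives a latest start of hour 20.
Surface grinding feeds into coating (must start by hour 20, minus 3-hour gap → hour 17); so surface grinding must finish by hour 17 and therefore start by hour 15.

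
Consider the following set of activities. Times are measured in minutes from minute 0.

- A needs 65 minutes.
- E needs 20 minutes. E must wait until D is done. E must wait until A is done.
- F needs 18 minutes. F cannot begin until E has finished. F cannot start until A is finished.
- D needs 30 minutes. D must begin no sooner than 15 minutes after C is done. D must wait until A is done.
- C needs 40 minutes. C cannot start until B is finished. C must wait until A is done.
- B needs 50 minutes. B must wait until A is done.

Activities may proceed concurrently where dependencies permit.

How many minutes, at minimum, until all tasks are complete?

Nothing blocks A, so it runs from minute 0 to minute 65.
B waits on A (finishes minute 65), so it starts at minute 65 and finishes at 65 + 50 = minute 115.
C needs all of B (finishes minute 115); A (finishes minute 65). That puts its earliest start at minute 115; it finishes at 115 + 40 = minute 155.
D has to wait for C (finishes minute 155, plus 15-minute gap → minute 170); A (finishes minute 65). The latest of these is minute 170, so D runs minute 170 to 170 + 30 = minute 200.
E needs all of D (finishes minute 200); A (finishes minute 65). That puts its earliest start at minute 200; it finishes at 200 + 20 = minute 220.
For F: E (finishes minute 220); A (finishes minute 65). Taking the maximum gives a start of minute 220, and it finishes at 220 + 18 = minute 238.
All tasks are finished once the last one completes. Finish times: A at 65, B at 115, C at 155, D at 200, E at 220, F at 238. The latest is minute 238.

238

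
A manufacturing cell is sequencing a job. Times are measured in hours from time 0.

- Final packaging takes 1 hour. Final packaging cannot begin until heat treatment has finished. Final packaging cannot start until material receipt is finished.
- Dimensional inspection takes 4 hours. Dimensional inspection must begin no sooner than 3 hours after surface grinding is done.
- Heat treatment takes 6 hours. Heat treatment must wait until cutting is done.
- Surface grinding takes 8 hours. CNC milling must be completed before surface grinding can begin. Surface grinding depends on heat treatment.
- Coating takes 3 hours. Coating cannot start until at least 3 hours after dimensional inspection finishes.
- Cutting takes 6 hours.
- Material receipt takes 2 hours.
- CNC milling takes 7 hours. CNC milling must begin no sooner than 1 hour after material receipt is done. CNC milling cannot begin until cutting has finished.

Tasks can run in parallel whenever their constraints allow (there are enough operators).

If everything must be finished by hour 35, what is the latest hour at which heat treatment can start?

Coating has no dependents, so it just needs to finish by hour 35. Starting by 35 − 3 = hour 32 achieves that.
Dimensional inspection feeds into coating (must start by hour 32, minus 3-hour gap → hour 29); so dimensional inspection must finish by hour 29 and therefore start by hour 25.
Since dimensional inspection (must start by hour 25, minus 3-hour gap → hour 22) depends on it, surface grinding must finish by hour 22. Backing off its 8-hour duration gives a latest start of hour 14.
Final packaging has no dependents, so it just needs to finish by hour 35. Starting by 35 − 1 = hour 34 achieves that.
For heat treatment: surface grinding (must start by hour 14); final packaging (must start by hour 34). The most restrictive is hour 14; with a 6-hour duration, heat treatment must start by hour 8.

8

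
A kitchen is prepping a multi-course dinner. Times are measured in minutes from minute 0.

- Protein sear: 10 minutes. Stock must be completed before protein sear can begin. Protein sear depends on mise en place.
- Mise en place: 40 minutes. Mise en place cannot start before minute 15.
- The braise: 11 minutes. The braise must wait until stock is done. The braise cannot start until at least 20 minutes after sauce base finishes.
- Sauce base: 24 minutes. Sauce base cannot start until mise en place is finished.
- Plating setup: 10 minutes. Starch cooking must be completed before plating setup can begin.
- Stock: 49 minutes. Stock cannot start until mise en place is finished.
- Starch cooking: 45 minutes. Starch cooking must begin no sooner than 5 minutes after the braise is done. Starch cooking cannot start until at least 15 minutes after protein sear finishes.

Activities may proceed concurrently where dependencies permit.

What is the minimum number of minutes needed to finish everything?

184

After its own release at minute 15, mise en place can start at minute 15 and finishes at minute 55.
Sauce base cannot begin until mise en place (finishes minute 55). It runs from minute 55 to 55 + 24 = minute 79.
Stock cannot begin until mise en place (finishes minute 55). It runs from minute 55 to 55 + 49 = minute 104.
Protein sear cannot start until stock (finishes minute 104); mise en place (finishes minute 55). The controlling bound is minute 104, so protein sear finishes at 104 + 10 = minute 114.
The braise needs all of stock (finishes minute 104); sauce base (finishes minute 79, plus 20-minute gap → minute 99). That puts its earliest start at minute 104; it finishes at 104 + 11 = minute 115.
For starch cooking: the braise (finishes minute 115, plus 5-minute gap → minute 120); protein sear (finishes minute 114, plus 15-minute gap → minute 129). Taking the maximum gives a start of minute 129, and it finishes at 129 + 45 = minute 174.
Plating setup waits on starch cooking (finishes minute 174), so it starts at minute 174 and finishes at 174 + 10 = minute 184.
All tasks are finished once the last one completes. Finish times: Mise en place at 55, Stock at 104, Sauce base at 79, The braise at 115, Protein sear at 114, Starch cooking at 174, Plating setup at 184. The latest is minute 184.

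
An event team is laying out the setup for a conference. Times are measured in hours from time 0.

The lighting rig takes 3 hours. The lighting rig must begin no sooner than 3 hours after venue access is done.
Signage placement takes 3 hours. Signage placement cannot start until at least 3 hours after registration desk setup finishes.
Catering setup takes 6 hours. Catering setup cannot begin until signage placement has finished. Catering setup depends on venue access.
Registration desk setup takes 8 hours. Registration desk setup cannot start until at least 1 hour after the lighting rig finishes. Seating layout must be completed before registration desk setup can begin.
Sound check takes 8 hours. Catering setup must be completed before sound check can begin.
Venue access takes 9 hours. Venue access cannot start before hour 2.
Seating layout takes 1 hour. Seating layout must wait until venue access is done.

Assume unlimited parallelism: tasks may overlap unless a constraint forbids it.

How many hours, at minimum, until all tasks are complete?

Venue access waits on its own release at hour 2, so it starts at hour 2 and finishes at 2 + 9 = hour 11.
After venue access (finishes hour 11), seating layout can start at hour 11 and finishes at hour 12.
The lighting rig waits on venue access (finishes hour 11, plus 3-hour gap → hour 14), so it starts at hour 14 and finishes at 14 + 3 = hour 17.
For registration desk setup: the lighting rig (finishes hour 17, plus 1-hour gap → hour 18); seating layout (finishes hour 12). Taking the maximum gives a start of hour 18, and it finishes at 18 + 8 = hour 26.
Signage placement waits on registration desk setup (finishes hour 26, plus 3-hour gap → hour 29), so it starts at hour 29 and finishes at 29 + 3 = hour 32.
Catering setup needs all of signage placement (finishes hour 32); venue access (finishes hour 11). That puts its earliest start at hour 32; it finishes at 32 + 6 = hour 38.
Sound check waits on catering setup (finishes hour 38), so it starts at hour 38 and finishes at 38 + 8 = hour 46.
All tasks are finished once the last one completes. Finish times: Venue access at 11, The lighting rig at 17, Seating layout at 12, Registration desk setup at 26, Signage placement at 32, Catering setup at 38, Sound check at 46. The latest is hour 46.

46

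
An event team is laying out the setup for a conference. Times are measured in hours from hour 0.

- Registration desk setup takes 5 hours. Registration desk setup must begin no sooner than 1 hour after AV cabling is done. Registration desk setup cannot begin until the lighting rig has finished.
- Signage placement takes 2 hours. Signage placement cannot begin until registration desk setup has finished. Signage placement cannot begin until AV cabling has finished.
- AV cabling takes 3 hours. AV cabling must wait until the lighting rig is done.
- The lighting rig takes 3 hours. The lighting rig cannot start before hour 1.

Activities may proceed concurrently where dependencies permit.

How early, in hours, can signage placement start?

13

The lighting rig waits on its own release at hour 1, so it starts at hour 1 and finishes at 1 + 3 = hour 4.
AV cabling cannot begin until the lighting rig (finishes hour 4). It runs from hour 4 to 4 + 3 = hour 7.
Registration desk setup cannot start until AV cabling (finishes hour 7, plus 1-hour gap → hour 8); the lighting rig (finishes hour 4). The controlling bound is hour 8, so registration desk setup finishes at 8 + 5 = hour 13.
Signage placement waits on registration desk setup (finishes hour 13); AV cabling (finishes hour 7). The latest of these is hour 13, which is the earliest signage placement can start.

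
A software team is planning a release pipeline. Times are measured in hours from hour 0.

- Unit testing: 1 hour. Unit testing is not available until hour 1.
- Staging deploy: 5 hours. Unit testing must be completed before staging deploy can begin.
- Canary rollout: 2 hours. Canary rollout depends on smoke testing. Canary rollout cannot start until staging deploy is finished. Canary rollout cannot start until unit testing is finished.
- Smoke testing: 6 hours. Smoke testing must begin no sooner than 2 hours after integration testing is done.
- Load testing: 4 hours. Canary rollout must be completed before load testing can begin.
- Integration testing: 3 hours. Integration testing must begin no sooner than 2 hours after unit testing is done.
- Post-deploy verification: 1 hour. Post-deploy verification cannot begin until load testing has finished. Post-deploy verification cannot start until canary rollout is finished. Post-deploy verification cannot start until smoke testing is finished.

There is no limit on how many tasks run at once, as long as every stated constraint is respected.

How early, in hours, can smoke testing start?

9

Unit testing cannot begin until its own release at hour 1. It runs from hour 1 to 1 + 1 = hour 2.
Integration testing waits on unit testing (finishes hour 2, plus 2-hour gap → hour 4), so it starts at hour 4 and finishes at 4 + 3 = hour 7.
Smoke testing waits on integration testing (finishes hour 7, plus 2-hour gap → hour 9), so the earliest it can start is hour 9.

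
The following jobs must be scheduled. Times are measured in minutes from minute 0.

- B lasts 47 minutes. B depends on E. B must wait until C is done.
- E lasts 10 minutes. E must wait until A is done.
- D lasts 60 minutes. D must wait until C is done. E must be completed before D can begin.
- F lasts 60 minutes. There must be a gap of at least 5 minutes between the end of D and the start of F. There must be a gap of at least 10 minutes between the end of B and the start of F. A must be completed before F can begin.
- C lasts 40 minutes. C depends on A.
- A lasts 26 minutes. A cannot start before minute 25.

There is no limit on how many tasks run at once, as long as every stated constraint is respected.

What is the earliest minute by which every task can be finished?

A cannot begin until its own release at minute 25. It runs from minute 25 to 25 + 26 = minute 51.
E waits on A (finishes minute 51), so it starts at minute 51 and finishes at 51 + 10 = minute 61.
After A (finishes minute 51), C can start at minute 51 and finishes at minute 91.
For D: C (finishes minute 91); E (finishes minute 61). Taking the maximum gives a start of minute 91, and it finishes at 91 + 60 = minute 151.
B needs all of E (finishes minute 61); C (finishes minute 91). That puts its earliest start at minute 91; it finishes at 91 + 47 = minute 138.
For F: D (finishes minute 151, plus 5-minute gap → minute 156); B (finishes minute 138, plus 10-minute gap → minute 148); A (finishes minute 51). Taking the maximum gives a start of minute 156, and it finishes at 156 + 60 = minute 216.
All tasks are finished once the last one completes. Finish times: A at 51, B at 138, C at 91, D at 151, E at 61, F at 216. The latest is minute 216.

216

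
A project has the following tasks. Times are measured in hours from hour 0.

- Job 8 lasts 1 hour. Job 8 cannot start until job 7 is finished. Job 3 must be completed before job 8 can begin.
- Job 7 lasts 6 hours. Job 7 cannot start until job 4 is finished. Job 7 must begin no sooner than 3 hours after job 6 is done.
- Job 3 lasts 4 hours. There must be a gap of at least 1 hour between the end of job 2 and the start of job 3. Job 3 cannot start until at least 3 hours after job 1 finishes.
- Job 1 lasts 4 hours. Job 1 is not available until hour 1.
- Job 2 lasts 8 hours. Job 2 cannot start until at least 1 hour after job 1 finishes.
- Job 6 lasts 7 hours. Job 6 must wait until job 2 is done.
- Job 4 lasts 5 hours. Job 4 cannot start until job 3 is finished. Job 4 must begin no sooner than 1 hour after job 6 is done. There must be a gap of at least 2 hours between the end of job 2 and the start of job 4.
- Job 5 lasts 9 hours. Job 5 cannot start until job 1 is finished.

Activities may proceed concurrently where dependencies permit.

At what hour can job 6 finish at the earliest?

After its own release at hour 1, job 1 can start at hour 1 and finishes at hour 5.
Job 2 cannot begin until job 1 (finishes hour 5, plus 1-hour gap → hour 6). It runs from hour 6 to 6 + 8 = hour 14.
Job 6 waits on job 2 (finishes hour 14), so it starts at hour 14 and finishes at 14 + 7 = hour 21.

21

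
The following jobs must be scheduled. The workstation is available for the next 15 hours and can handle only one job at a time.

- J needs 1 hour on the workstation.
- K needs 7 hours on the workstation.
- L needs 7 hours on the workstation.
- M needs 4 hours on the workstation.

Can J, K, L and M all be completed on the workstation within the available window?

Running back to back, the jobs need 1 + 7 + 7 + 4 = 19 hours on the workstation.
Since 19 > 15, they cannot all fit.

No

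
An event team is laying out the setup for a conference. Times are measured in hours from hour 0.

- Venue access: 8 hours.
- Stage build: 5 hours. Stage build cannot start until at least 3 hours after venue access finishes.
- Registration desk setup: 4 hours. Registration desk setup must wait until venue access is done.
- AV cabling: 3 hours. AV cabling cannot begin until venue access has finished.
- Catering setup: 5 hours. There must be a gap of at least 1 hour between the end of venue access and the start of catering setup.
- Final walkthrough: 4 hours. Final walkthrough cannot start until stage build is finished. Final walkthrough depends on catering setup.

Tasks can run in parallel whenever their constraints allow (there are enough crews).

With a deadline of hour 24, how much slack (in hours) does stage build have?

Venue access can start immediately at hour 0; it finishes at hour 8.
Stage build cannot begin until venue access (finishes hour 8, plus 3-hour gap → hour 11). It runs from hour 11 to 11 + 5 = hour 16.

Working backward from the deadline:
Final walkthrough has no dependents, so it just needs to finish by hour 24. Starting by 24 − 4 = hour 20 achieves that.
Stage build must finish before final walkthrough (must start by hour 20). With a 5-hour duration, stage build must start by 20 − 5 = hour 15.
So stage build can start as early as hour 11 and as late as hour 15, giving 15 − 11 = 4 hours of slack.

4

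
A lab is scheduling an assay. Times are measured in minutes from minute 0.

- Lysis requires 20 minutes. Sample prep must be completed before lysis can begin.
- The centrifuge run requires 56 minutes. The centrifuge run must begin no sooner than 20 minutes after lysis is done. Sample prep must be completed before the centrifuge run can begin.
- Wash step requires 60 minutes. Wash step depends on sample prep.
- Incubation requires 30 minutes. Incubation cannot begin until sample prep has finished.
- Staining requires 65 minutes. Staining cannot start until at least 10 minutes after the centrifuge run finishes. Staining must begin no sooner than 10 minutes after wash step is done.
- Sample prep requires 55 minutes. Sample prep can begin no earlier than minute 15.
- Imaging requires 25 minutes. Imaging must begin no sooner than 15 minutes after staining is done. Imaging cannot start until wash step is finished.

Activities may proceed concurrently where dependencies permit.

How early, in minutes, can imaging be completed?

281

Sample prep waits on its own release at minute 15, so it starts at minute 15 and finishes at 15 + 55 = minute 70.
Wash step waits on sample prep (finishes minute 70), so it starts at minute 70 and finishes at 70 + 60 = minute 130.
Lysis cannot begin until sample prep (finishes minute 70). It runs from minute 70 to 70 + 20 = minute 90.
For the centrifuge run: lysis (finishes minute 90, plus 20-minute gap → minute 110); sample prep (finishes minute 70). Taking the maximum gives a start of minute 110, and it finishes at 110 + 56 = minute 166.
For staining: the centrifuge run (finishes minute 166, plus 10-minute gap → minute 176); wash step (finishes minute 130, plus 10-minute gap → minute 140). Taking the maximum gives a start of minute 176, and it finishes at 176 + 65 = minute 241.
Imaging needs all of staining (finishes minute 241, plus 15-minute gap → minute 256); wash step (finishes minute 130). That puts its earliest start at minute 256; it finishes at 256 + 25 = minute 281.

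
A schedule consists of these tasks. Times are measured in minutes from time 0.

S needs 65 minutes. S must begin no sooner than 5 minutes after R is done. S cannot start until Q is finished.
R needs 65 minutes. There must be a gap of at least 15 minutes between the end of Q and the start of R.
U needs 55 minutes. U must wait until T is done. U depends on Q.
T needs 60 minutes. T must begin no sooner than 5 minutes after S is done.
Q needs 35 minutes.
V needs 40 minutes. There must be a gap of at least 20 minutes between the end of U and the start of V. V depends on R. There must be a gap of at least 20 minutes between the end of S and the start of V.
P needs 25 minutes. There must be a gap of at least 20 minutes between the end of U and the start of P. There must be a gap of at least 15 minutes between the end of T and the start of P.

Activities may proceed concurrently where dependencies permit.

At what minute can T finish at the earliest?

250

Q has no prerequisites, so it starts at minute 0 and finishes at minute 35.
R cannot begin until Q (finishes minute 35, plus 15-minute gap → minute 50). It runs from minute 50 to 50 + 65 = minute 115.
For S: R (finishes minute 115, plus 5-minute gap → minute 120); Q (finishes minute 35). Taking the maximum gives a start of minute 120, and it finishes at 120 + 65 = minute 185.
T waits on S (finishes minute 185, plus 5-minute gap → minute 190), so it starts at minute 190 and finishes at 190 + 60 = minute 250.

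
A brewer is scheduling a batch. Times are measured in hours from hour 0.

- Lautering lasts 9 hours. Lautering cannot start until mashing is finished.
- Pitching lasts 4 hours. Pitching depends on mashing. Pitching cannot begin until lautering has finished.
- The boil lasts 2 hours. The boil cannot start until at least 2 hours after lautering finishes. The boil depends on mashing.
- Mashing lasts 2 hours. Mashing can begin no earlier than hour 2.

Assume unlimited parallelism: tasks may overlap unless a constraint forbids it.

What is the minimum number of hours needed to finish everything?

17

After its own release at hour 2, mashing can start at hour 2 and finishes at hour 4.
Lautering cannot begin until mashing (finishes hour 4). It runs from hour 4 to 4 + 9 = hour 13.
Pitching needs all of mashing (finishes hour 4); lautering (finishes hour 13). That puts its earliest start at hour 13; it finishes at 13 + 4 = hour 17.
The boil needs all of lautering (finishes hour 13, plus 2-hour gap → hour 15); mashing (finishes hour 4). That puts its earliest start at hour 15; it finishes at 15 + 2 = hour 17.
All tasks are finished once the last one completes. Finish times: Mashing at 4, Lautering at 13, The boil at 17, Pitching at 17. The latest is hour 17.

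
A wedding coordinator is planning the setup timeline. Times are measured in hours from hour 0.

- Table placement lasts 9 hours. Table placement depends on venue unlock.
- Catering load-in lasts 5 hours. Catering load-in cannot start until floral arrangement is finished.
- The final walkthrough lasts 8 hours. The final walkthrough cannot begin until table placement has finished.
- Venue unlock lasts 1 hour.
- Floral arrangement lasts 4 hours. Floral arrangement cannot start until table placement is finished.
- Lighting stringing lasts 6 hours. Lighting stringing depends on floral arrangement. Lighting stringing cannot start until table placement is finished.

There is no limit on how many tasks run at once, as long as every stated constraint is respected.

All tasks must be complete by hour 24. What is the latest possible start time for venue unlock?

4

Nothing follows lighting stringing; the deadline of hour 24 is its only limit. It must start by 24 − 6 = hour 18.
To finish by hour 24, catering load-in (duration 5) must start no later than hour 19.
Floral arrangement feeds lighting stringing (must start by hour 18); catering load-in (must start by hour 19). Taking the minimum, floral arrangement must finish by hour 18 and start by 18 − 4 = hour 14.
To finish by hour 24, the final walkthrough (duration 8) must start no later than hour 16.
Table placement feeds floral arrangement (must start by hour 14); lighting stringing (must start by hour 18); the final walkthrough (must start by hour 16). Taking the minimum, table placement must finish by hour 14 and start by 14 − 9 = hour 5.
Since table placement (must start by hour 5) depends on it, venue unlock must finish by hour 5. Backing off its 1-hour duration gives a latest start of hour 4.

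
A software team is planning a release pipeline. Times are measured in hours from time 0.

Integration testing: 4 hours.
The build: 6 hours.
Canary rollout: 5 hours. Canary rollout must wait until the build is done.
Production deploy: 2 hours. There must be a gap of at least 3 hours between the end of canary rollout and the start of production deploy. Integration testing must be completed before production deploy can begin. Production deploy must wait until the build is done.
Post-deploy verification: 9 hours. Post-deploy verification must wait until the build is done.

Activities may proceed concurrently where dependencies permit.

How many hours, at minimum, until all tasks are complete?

Nothing blocks integration testing, so it runs from hour 0 to hour 4.
Nothing blocks the build, so it runs from hour 0 to hour 6.
Post-deploy verification waits on the build (finishes hour 6), so it starts at hour 6 and finishes at 6 + 9 = hour 15.
After the build (finishes hour 6), canary rollout can start at hour 6 and finishes at hour 11.
Production deploy cannot start until canary rollout (finishes hour 11, plus 3-hour gap → hour 14); integration testing (finishes hour 4); the build (finishes hour 6). The controlling bound is hour 14, so production deploy finishes at 14 + 2 = hour 16.
All tasks are finished once the last one completes. Finish times: The build at 6, Integration testing at 4, Canary rollout at 11, Production deploy at 16, Post-deploy verification at 15. The latest is hour 16.

16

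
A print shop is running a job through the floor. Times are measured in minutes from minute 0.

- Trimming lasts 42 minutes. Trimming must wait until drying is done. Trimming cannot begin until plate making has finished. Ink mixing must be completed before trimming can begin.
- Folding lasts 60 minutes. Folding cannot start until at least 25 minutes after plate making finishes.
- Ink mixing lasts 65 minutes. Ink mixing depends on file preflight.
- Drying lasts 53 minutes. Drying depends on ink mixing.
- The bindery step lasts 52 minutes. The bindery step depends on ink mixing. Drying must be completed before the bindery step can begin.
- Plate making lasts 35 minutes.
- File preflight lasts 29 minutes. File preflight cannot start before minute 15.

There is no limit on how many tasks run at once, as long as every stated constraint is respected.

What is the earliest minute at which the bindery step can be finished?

214

File preflight waits on its own release at minute 15, so it starts at minute 15 and finishes at 15 + 29 = minute 44.
After file preflight (finishes minute 44), ink mixing can start at minute 44 and finishes at minute 109.
Drying waits on ink mixing (finishes minute 109), so it starts at minute 109 and finishes at 109 + 53 = minute 162.
For the bindery step: ink mixing (finishes minute 109); drying (finishes minute 162). Taking the maximum gives a start of minute 162, and it finishes at 162 + 52 = minute 214.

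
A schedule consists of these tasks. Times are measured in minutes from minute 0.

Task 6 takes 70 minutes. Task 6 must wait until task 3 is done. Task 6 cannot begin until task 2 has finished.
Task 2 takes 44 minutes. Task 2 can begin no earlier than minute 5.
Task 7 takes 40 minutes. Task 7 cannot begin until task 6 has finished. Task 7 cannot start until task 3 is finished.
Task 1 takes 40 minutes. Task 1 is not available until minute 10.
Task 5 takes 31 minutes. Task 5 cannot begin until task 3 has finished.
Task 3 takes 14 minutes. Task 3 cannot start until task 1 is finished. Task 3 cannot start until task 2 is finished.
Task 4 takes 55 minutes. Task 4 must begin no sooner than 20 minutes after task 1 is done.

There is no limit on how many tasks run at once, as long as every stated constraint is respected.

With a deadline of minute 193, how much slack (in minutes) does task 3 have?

19

After its own release at minute 5, task 2 can start at minute 5 and finishes at minute 49.
Task 1 cannot begin until its own release at minute 10. It runs from minute 10 to 10 + 40 = minute 50.
Task 3 cannot start until task 1 (finishes minute 50); task 2 (finishes minute 49). The controlling bound is minute 50, so task 3 finishes at 50 + 14 = minute 64.

Working backward from the deadline:
To finish by minute 193, task 5 (duration 31) must start no later than minute 162.
To finish by minute 193, task 7 (duration 40) must start no later than minute 153.
Since task 7 (must start by minute 153) depends on it, task 6 must finish by minute 153. Backing off its 70-minute duration gives a latest start of minute 83.
Task 3 must finish in time for task 5 (must start by minute 162); task 6 (must start by minute 83); task 7 (must start by minute 153). The tightest is minute 83, so task 3 must start by 83 − 14 = minute 69.
So task 3 can start as early as minute 50 and as late as minute 69, giving 69 − 50 = 19 minutes of slack.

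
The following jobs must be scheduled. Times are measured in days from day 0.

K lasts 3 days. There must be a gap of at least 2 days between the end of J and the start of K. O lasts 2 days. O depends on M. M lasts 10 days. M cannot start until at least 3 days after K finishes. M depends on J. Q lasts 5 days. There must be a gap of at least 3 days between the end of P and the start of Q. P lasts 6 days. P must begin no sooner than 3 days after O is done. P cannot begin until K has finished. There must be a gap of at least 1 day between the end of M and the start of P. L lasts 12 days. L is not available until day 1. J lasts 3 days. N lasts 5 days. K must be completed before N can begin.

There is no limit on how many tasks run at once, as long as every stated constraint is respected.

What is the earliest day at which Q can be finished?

Nothing blocks J, so it runs from day 0 to day 3.
After J (finishes day 3, plus 2-day gap → day 5), K can start at day 5 and finishes at day 8.
M has to wait for K (finishes day 8, plus 3-day gap → day 11); J (finishes day 3). The latest of these is day 11, so M runs day 11 to 11 + 10 = day 21.
O waits on M (finishes day 21), so it starts at day 21 and finishes at 21 + 2 = day 23.
P cannot start until O (finishes day 23, plus 3-day gap → day 26); K (finishes day 8); M (finishes day 21, plus 1-day gap → day 22). The controlling bound is day 26, so P finishes at 26 + 6 = day 32.
Q cannot begin until P (finishes day 32, plus 3-day gap → day 35). It runs from day 35 to 35 + 5 = day 40.

40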